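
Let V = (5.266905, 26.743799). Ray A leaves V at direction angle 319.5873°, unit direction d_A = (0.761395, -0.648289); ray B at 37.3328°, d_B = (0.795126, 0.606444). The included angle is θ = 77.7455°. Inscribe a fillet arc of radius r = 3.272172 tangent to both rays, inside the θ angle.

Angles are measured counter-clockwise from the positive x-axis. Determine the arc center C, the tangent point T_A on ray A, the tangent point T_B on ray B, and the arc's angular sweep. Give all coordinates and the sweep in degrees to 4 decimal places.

bisector direction at 358.4601° = (0.999639,-0.026874)
center distance |VC| = r/sin(θ/2) = 3.272172/sin(38.8728°) = 5.213845
C = V + |VC|·bis = (10.4789,26.6037)
T_A = V + ((C−V)·d_A)·d_A = V + 4.0592·d_A = (8.3576,24.1123)
T_B = V + ((C−V)·d_B)·d_B = V + 4.0592·d_B = (8.4945,29.2055)
sweep = 180° − θ = 102.2545°

center=(10.4789,26.6037) T_A=(8.3576,24.1123) T_B=(8.4945,29.2055) sweep=102.2545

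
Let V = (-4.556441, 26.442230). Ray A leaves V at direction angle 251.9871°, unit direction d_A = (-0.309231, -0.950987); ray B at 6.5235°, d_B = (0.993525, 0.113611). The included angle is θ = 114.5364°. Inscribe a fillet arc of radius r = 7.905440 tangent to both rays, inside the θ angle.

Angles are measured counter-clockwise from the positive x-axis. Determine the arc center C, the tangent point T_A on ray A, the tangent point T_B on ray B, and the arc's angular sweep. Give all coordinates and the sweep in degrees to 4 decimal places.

center=(1.3902,19.1653) T_A=(-6.1278,21.6099) T_B=(0.4921,27.0195) sweep=65.4636

bisector direction at 309.2553° = (0.632777,-0.774334)
center distance |VC| = r/sin(θ/2) = 7.905440/sin(57.2682°) = 9.397692
C = V + |VC|·bis = (1.3902,19.1653)
T_A = V + ((C−V)·d_A)·d_A = V + 5.0814·d_A = (-6.1278,21.6099)
T_B = V + ((C−V)·d_B)·d_B = V + 5.0814·d_B = (0.4921,27.0195)
sweep = 180° − θ = 65.4636°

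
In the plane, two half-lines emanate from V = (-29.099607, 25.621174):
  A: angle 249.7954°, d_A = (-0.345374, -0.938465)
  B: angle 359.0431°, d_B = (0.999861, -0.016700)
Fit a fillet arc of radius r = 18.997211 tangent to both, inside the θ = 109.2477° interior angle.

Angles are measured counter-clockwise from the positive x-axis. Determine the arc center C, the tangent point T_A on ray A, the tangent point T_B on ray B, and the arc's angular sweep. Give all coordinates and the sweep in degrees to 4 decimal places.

center=(-15.9300,6.4013) T_A=(-33.7583,12.9625) T_B=(-15.6128,25.3959) sweep=70.7523

bisector direction at 304.4193° = (0.565244,-0.824924)
center distance |VC| = r/sin(θ/2) = 18.997211/sin(54.6238°) = 23.298917
C = V + |VC|·bis = (-15.9300,6.4013)
T_A = V + ((C−V)·d_A)·d_A = V + 13.4887·d_A = (-33.7583,12.9625)
T_B = V + ((C−V)·d_B)·d_B = V + 13.4887·d_B = (-15.6128,25.3959)
sweep = 180° − θ = 70.7523°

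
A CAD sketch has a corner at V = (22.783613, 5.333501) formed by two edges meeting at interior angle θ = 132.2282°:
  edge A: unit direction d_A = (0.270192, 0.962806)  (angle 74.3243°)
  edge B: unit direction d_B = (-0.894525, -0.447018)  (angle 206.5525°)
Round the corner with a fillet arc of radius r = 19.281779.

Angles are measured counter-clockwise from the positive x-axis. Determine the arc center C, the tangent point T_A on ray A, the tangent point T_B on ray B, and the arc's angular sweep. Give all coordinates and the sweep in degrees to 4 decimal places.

bisector direction at 140.4384° = (-0.770940,0.636907)
center distance |VC| = r/sin(θ/2) = 19.281779/sin(66.1141°) = 21.087879
C = V + |VC|·bis = (6.5261,18.7645)
T_A = V + ((C−V)·d_A)·d_A = V + 8.5388·d_A = (25.0907,13.5547)
T_B = V + ((C−V)·d_B)·d_B = V + 8.5388·d_B = (15.1454,1.5165)
sweep = 180° − θ = 47.7718°

center=(6.5261,18.7645) T_A=(25.0907,13.5547) T_B=(15.1454,1.5165) sweep=47.7718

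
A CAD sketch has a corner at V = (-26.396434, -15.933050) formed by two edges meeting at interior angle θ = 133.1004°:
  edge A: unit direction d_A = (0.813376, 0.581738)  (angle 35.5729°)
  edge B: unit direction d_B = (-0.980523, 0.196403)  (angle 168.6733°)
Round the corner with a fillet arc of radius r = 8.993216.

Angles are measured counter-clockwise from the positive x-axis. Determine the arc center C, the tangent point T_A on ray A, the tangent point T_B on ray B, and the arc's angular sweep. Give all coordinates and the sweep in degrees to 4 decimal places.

center=(-28.4552,-6.3488) T_A=(-23.2235,-13.6637) T_B=(-30.2215,-15.1669) sweep=46.8996

bisector direction at 102.1231° = (-0.210013,0.977699)
center distance |VC| = r/sin(θ/2) = 8.993216/sin(66.5502°) = 9.802842
C = V + |VC|·bis = (-28.4552,-6.3488)
T_A = V + ((C−V)·d_A)·d_A = V + 3.9010·d_A = (-23.2235,-13.6637)
T_B = V + ((C−V)·d_B)·d_B = V + 3.9010·d_B = (-30.2215,-15.1669)
sweep = 180° − θ = 46.8996°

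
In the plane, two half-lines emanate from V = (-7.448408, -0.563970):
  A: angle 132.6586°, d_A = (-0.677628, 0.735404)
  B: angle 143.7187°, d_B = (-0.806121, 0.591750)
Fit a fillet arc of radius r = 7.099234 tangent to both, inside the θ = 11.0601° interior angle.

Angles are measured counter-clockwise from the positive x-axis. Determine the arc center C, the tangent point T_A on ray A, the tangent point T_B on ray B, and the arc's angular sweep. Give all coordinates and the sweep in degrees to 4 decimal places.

bisector direction at 138.1887° = (-0.745344,0.666680)
center distance |VC| = r/sin(θ/2) = 7.099234/sin(5.5301°) = 73.668116
C = V + |VC|·bis = (-62.3565,48.5491)
T_A = V + ((C−V)·d_A)·d_A = V + 73.3252·d_A = (-57.1357,53.3597)
T_B = V + ((C−V)·d_B)·d_B = V + 73.3252·d_B = (-66.5575,42.8263)
sweep = 180° − θ = 168.9399°

center=(-62.3565,48.5491) T_A=(-57.1357,53.3597) T_B=(-66.5575,42.8263) sweep=168.9399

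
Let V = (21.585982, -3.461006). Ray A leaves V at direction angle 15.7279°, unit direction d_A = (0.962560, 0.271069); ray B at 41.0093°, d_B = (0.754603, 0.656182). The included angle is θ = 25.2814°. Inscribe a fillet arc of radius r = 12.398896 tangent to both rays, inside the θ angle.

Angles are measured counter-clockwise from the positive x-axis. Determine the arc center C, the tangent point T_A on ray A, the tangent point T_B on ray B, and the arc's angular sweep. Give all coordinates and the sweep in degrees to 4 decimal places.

bisector direction at 28.3686° = (0.879909,0.475142)
center distance |VC| = r/sin(θ/2) = 12.398896/sin(12.6407°) = 56.658282
C = V + |VC|·bis = (71.4401,23.4597)
T_A = V + ((C−V)·d_A)·d_A = V + 55.2850·d_A = (74.8011,11.5250)
T_B = V + ((C−V)·d_B)·d_B = V + 55.2850·d_B = (63.3042,32.8160)
sweep = 180° − θ = 154.7186°

center=(71.4401,23.4597) T_A=(74.8011,11.5250) T_B=(63.3042,32.8160) sweep=154.7186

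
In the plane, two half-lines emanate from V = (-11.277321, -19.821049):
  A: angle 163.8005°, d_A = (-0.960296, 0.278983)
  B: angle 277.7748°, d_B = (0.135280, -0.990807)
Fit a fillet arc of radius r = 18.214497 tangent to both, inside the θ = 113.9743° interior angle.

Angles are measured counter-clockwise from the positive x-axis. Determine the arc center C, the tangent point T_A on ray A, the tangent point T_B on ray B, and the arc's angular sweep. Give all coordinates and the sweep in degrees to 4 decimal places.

center=(-27.7234,-34.0108) T_A=(-22.6419,-16.5194) T_B=(-9.6764,-31.5467) sweep=66.0257

bisector direction at 220.7877° = (-0.757136,-0.653257)
center distance |VC| = r/sin(θ/2) = 18.214497/sin(56.9871°) = 21.721462
C = V + |VC|·bis = (-27.7234,-34.0108)
T_A = V + ((C−V)·d_A)·d_A = V + 11.8344·d_A = (-22.6419,-16.5194)
T_B = V + ((C−V)·d_B)·d_B = V + 11.8344·d_B = (-9.6764,-31.5467)
sweep = 180° − θ = 66.0257°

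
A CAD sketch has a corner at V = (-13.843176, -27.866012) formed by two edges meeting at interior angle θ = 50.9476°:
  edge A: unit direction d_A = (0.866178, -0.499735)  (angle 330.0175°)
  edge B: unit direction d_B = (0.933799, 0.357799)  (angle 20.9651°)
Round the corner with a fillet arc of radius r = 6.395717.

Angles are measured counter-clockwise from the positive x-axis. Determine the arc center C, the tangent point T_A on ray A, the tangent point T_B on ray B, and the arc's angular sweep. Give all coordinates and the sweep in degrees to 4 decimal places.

center=(0.9812,-29.0350) T_A=(-2.2150,-34.5748) T_B=(-1.3072,-23.0627) sweep=129.0524

bisector direction at 355.4913° = (0.996905,-0.078610)
center distance |VC| = r/sin(θ/2) = 6.395717/sin(25.4738°) = 14.870360
C = V + |VC|·bis = (0.9812,-29.0350)
T_A = V + ((C−V)·d_A)·d_A = V + 13.4247·d_A = (-2.2150,-34.5748)
T_B = V + ((C−V)·d_B)·d_B = V + 13.4247·d_B = (-1.3072,-23.0627)
sweep = 180° − θ = 129.0524°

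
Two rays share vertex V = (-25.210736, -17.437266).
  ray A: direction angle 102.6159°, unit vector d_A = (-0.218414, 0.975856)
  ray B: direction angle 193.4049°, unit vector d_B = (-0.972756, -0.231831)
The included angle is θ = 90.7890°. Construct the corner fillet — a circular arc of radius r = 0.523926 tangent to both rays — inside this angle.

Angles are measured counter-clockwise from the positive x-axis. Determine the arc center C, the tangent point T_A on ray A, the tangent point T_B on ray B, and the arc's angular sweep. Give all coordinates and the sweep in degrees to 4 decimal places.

center=(-25.8349,-17.0474) T_A=(-25.3236,-16.9330) T_B=(-25.7134,-17.5571) sweep=89.2110

bisector direction at 148.0104° = (-0.848144,0.529765)
center distance |VC| = r/sin(θ/2) = 0.523926/sin(45.3945°) = 0.735894
C = V + |VC|·bis = (-25.8349,-17.0474)
T_A = V + ((C−V)·d_A)·d_A = V + 0.5168·d_A = (-25.3236,-16.9330)
T_B = V + ((C−V)·d_B)·d_B = V + 0.5168·d_B = (-25.7134,-17.5571)
sweep = 180° − θ = 89.2110°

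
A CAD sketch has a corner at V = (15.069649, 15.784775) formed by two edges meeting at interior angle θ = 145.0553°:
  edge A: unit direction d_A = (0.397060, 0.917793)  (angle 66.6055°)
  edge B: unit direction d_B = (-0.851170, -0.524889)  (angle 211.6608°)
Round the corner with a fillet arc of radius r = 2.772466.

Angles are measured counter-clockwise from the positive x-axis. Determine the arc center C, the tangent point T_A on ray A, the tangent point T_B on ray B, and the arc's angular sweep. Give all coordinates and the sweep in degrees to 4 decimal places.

bisector direction at 139.1332° = (-0.756232,0.654303)
center distance |VC| = r/sin(θ/2) = 2.772466/sin(72.5276°) = 2.906569
C = V + |VC|·bis = (12.8716,17.6866)
T_A = V + ((C−V)·d_A)·d_A = V + 0.8727·d_A = (15.4162,16.5857)
T_B = V + ((C−V)·d_B)·d_B = V + 0.8727·d_B = (14.3268,15.3267)
sweep = 180° − θ = 34.9447°

center=(12.8716,17.6866) T_A=(15.4162,16.5857) T_B=(14.3268,15.3267) sweep=34.9447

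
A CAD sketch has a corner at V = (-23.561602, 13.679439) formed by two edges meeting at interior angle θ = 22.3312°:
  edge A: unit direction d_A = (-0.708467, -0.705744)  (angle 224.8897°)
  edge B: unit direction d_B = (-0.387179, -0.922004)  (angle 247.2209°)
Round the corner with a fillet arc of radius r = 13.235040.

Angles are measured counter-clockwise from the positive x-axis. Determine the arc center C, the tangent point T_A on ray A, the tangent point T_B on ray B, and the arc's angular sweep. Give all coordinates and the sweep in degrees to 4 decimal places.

center=(-61.7259,-43.0195) T_A=(-71.0665,-33.6429) T_B=(-49.5232,-48.1438) sweep=157.6688

bisector direction at 236.0553° = (-0.558392,-0.829577)
center distance |VC| = r/sin(θ/2) = 13.235040/sin(11.1656°) = 68.346797
C = V + |VC|·bis = (-61.7259,-43.0195)
T_A = V + ((C−V)·d_A)·d_A = V + 67.0531·d_A = (-71.0665,-33.6429)
T_B = V + ((C−V)·d_B)·d_B = V + 67.0531·d_B = (-49.5232,-48.1438)
sweep = 180° − θ = 157.6688°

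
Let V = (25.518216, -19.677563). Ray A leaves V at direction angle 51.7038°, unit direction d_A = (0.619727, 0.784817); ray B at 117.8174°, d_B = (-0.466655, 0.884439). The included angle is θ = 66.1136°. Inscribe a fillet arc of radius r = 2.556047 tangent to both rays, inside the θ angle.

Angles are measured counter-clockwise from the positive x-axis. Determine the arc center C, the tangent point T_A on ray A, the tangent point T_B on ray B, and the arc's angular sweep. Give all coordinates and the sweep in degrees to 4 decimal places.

center=(25.9461,-15.0112) T_A=(27.9522,-16.5952) T_B=(23.6855,-16.2040) sweep=113.8864

bisector direction at 84.7606° = (0.091317,0.995822)
center distance |VC| = r/sin(θ/2) = 2.556047/sin(33.0568°) = 4.685952
C = V + |VC|·bis = (25.9461,-15.0112)
T_A = V + ((C−V)·d_A)·d_A = V + 3.9274·d_A = (27.9522,-16.5952)
T_B = V + ((C−V)·d_B)·d_B = V + 3.9274·d_B = (23.6855,-16.2040)
sweep = 180° − θ = 113.8864°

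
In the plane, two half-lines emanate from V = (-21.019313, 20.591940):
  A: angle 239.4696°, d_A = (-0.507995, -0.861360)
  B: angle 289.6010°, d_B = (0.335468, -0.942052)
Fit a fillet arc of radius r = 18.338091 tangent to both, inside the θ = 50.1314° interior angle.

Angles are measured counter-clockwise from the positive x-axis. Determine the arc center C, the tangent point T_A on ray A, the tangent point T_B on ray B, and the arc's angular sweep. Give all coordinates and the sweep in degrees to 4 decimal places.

bisector direction at 264.5353° = (-0.095232,-0.995455)
center distance |VC| = r/sin(θ/2) = 18.338091/sin(25.0657°) = 43.285207
C = V + |VC|·bis = (-25.1415,-22.4965)
T_A = V + ((C−V)·d_A)·d_A = V + 39.2087·d_A = (-40.9372,-13.1809)
T_B = V + ((C−V)·d_B)·d_B = V + 39.2087·d_B = (-7.8660,-16.3447)
sweep = 180° − θ = 129.8686°

center=(-25.1415,-22.4965) T_A=(-40.9372,-13.1809) T_B=(-7.8660,-16.3447) sweep=129.8686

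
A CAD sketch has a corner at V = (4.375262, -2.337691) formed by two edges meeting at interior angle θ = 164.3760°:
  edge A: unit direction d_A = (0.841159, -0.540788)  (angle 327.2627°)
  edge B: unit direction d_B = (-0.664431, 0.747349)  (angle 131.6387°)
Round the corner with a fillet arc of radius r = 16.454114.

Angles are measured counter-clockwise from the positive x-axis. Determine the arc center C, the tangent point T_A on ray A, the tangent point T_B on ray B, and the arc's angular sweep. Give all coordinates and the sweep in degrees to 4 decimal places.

bisector direction at 49.4507° = (0.650102,0.759847)
center distance |VC| = r/sin(θ/2) = 16.454114/sin(82.1880°) = 16.608249
C = V + |VC|·bis = (15.1723,10.2820)
T_A = V + ((C−V)·d_A)·d_A = V + 2.2574·d_A = (6.2741,-3.5585)
T_B = V + ((C−V)·d_B)·d_B = V + 2.2574·d_B = (2.8753,-0.6506)
sweep = 180° − θ = 15.6240°

center=(15.1723,10.2820) T_A=(6.2741,-3.5585) T_B=(2.8753,-0.6506) sweep=15.6240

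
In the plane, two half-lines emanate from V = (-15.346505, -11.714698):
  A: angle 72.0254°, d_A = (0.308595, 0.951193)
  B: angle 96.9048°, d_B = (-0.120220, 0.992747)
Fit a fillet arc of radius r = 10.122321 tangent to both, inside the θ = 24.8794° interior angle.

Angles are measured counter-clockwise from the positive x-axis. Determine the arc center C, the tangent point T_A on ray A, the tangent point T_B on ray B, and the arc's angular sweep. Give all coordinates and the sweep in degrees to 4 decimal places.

bisector direction at 84.4651° = (0.096452,0.995338)
center distance |VC| = r/sin(θ/2) = 10.122321/sin(12.4397°) = 46.990514
C = V + |VC|·bis = (-10.8142,35.0567)
T_A = V + ((C−V)·d_A)·d_A = V + 45.8873·d_A = (-1.1859,31.9330)
T_B = V + ((C−V)·d_B)·d_B = V + 45.8873·d_B = (-20.8631,33.8398)
sweep = 180° − θ = 155.1206°

center=(-10.8142,35.0567) T_A=(-1.1859,31.9330) T_B=(-20.8631,33.8398) sweep=155.1206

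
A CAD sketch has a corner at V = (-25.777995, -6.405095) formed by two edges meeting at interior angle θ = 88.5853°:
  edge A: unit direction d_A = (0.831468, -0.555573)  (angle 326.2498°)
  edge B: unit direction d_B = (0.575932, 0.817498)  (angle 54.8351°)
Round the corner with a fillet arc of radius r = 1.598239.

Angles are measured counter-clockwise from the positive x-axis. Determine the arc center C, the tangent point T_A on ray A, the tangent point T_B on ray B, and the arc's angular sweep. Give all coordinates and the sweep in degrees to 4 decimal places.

center=(-23.5279,-5.9863) T_A=(-24.4159,-7.3152) T_B=(-24.8345,-5.0659) sweep=91.4147

bisector direction at 10.5424° = (0.983120,0.182964)
center distance |VC| = r/sin(θ/2) = 1.598239/sin(44.2927°) = 2.288680
C = V + |VC|·bis = (-23.5279,-5.9863)
T_A = V + ((C−V)·d_A)·d_A = V + 1.6382·d_A = (-24.4159,-7.3152)
T_B = V + ((C−V)·d_B)·d_B = V + 1.6382·d_B = (-24.8345,-5.0659)
sweep = 180° − θ = 91.4147°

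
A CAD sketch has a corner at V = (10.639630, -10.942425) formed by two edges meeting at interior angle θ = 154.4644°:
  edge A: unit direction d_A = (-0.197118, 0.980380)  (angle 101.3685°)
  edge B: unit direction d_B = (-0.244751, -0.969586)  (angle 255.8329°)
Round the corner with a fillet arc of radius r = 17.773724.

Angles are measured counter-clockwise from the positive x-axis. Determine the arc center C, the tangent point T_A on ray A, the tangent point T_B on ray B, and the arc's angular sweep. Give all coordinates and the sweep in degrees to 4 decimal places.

bisector direction at 178.6007° = (-0.999702,0.024420)
center distance |VC| = r/sin(θ/2) = 17.773724/sin(77.2322°) = 18.224344
C = V + |VC|·bis = (-7.5793,-10.4974)
T_A = V + ((C−V)·d_A)·d_A = V + 4.0276·d_A = (9.8457,-6.9939)
T_B = V + ((C−V)·d_B)·d_B = V + 4.0276·d_B = (9.6539,-14.8475)
sweep = 180° − θ = 25.5356°

center=(-7.5793,-10.4974) T_A=(9.8457,-6.9939) T_B=(9.6539,-14.8475) sweep=25.5356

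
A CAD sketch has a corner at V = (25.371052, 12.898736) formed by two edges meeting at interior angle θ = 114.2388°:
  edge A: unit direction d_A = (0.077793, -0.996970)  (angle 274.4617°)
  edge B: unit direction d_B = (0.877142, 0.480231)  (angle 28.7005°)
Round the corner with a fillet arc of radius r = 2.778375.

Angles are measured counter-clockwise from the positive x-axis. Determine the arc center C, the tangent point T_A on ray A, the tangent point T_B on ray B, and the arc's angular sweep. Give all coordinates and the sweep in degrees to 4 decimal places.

center=(28.2807,11.3242) T_A=(25.5108,11.1081) T_B=(26.9465,13.7613) sweep=65.7612

bisector direction at 331.5811° = (0.879492,-0.475914)
center distance |VC| = r/sin(θ/2) = 2.778375/sin(57.1194°) = 3.308362
C = V + |VC|·bis = (28.2807,11.3242)
T_A = V + ((C−V)·d_A)·d_A = V + 1.7961·d_A = (25.5108,11.1081)
T_B = V + ((C−V)·d_B)·d_B = V + 1.7961·d_B = (26.9465,13.7613)
sweep = 180° − θ = 65.7612°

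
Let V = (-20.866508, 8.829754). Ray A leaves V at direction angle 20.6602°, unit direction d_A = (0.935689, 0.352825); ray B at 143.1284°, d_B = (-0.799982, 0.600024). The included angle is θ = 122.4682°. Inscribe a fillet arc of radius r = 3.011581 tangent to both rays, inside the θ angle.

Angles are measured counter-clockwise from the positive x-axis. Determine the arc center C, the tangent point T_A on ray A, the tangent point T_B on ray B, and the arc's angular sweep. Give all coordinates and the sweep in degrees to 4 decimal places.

bisector direction at 81.8943° = (0.141000,0.990010)
center distance |VC| = r/sin(θ/2) = 3.011581/sin(61.2341°) = 3.435551
C = V + |VC|·bis = (-20.3821,12.2310)
T_A = V + ((C−V)·d_A)·d_A = V + 1.6533·d_A = (-19.3195,9.4131)
T_B = V + ((C−V)·d_B)·d_B = V + 1.6533·d_B = (-22.1891,9.8218)
sweep = 180° − θ = 57.5318°

center=(-20.3821,12.2310) T_A=(-19.3195,9.4131) T_B=(-22.1891,9.8218) sweep=57.5318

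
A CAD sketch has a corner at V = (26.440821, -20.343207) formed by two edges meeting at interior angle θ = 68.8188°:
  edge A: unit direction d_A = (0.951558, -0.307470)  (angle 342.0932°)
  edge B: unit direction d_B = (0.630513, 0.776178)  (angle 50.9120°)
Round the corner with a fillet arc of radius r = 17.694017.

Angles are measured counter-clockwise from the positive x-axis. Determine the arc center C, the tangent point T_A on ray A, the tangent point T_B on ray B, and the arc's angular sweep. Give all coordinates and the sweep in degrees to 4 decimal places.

bisector direction at 16.5026° = (0.958807,0.284059)
center distance |VC| = r/sin(θ/2) = 17.694017/sin(34.4094°) = 31.311171
C = V + |VC|·bis = (56.4622,-11.4490)
T_A = V + ((C−V)·d_A)·d_A = V + 25.8324·d_A = (51.0218,-28.2859)
T_B = V + ((C−V)·d_B)·d_B = V + 25.8324·d_B = (42.7285,-0.2927)
sweep = 180° − θ = 111.1812°

center=(56.4622,-11.4490) T_A=(51.0218,-28.2859) T_B=(42.7285,-0.2927) sweep=111.1812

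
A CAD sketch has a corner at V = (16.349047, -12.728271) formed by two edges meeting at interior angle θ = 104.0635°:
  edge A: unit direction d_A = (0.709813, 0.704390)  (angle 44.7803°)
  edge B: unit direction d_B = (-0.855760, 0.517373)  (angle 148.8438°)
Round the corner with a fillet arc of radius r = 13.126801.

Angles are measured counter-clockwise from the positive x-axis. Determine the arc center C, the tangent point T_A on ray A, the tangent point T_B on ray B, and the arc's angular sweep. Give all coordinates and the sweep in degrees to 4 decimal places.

center=(14.3740,3.8051) T_A=(23.6204,-5.5124) T_B=(7.5826,-7.4283) sweep=75.9365

bisector direction at 96.8120° = (-0.118613,0.992941)
center distance |VC| = r/sin(θ/2) = 13.126801/sin(52.0318°) = 16.650943
C = V + |VC|·bis = (14.3740,3.8051)
T_A = V + ((C−V)·d_A)·d_A = V + 10.2441·d_A = (23.6204,-5.5124)
T_B = V + ((C−V)·d_B)·d_B = V + 10.2441·d_B = (7.5826,-7.4283)
sweep = 180° − θ = 75.9365°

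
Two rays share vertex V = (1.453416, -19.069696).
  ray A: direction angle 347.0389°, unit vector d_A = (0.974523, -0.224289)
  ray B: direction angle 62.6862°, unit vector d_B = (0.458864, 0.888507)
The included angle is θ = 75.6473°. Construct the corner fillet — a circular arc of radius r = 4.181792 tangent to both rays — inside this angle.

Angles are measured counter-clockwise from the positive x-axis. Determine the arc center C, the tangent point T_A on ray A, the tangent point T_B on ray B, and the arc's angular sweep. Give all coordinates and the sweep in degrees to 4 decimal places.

bisector direction at 24.8626° = (0.907319,0.420443)
center distance |VC| = r/sin(θ/2) = 4.181792/sin(37.8237°) = 6.819253
C = V + |VC|·bis = (7.6407,-16.2026)
T_A = V + ((C−V)·d_A)·d_A = V + 5.3865·d_A = (6.7027,-20.2778)
T_B = V + ((C−V)·d_B)·d_B = V + 5.3865·d_B = (3.9251,-14.2837)
sweep = 180° − θ = 104.3527°

center=(7.6407,-16.2026) T_A=(6.7027,-20.2778) T_B=(3.9251,-14.2837) sweep=104.3527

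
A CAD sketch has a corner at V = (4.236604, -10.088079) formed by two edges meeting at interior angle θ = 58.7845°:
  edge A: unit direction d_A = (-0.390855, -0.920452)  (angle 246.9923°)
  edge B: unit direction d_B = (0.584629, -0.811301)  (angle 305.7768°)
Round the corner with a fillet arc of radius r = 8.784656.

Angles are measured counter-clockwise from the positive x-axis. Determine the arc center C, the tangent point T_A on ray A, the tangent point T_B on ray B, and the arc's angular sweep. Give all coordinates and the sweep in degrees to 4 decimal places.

bisector direction at 276.3845° = (0.111201,-0.993798)
center distance |VC| = r/sin(θ/2) = 8.784656/sin(29.3923°) = 17.899161
C = V + |VC|·bis = (6.2270,-27.8762)
T_A = V + ((C−V)·d_A)·d_A = V + 15.5952·d_A = (-1.8588,-24.4427)
T_B = V + ((C−V)·d_B)·d_B = V + 15.5952·d_B = (13.3540,-22.7405)
sweep = 180° − θ = 121.2155°

center=(6.2270,-27.8762) T_A=(-1.8588,-24.4427) T_B=(13.3540,-22.7405) sweep=121.2155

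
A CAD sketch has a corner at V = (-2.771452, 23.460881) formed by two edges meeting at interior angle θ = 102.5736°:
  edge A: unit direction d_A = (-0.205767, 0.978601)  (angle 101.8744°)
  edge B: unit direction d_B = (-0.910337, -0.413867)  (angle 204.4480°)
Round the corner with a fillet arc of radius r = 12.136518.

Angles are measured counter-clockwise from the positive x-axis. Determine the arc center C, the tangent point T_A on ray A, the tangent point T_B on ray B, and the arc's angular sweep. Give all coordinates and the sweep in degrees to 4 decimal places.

bisector direction at 153.1612° = (-0.892280,0.451482)
center distance |VC| = r/sin(θ/2) = 12.136518/sin(51.2868°) = 15.553929
C = V + |VC|·bis = (-16.6499,30.4832)
T_A = V + ((C−V)·d_A)·d_A = V + 9.7278·d_A = (-4.7731,32.9805)
T_B = V + ((C−V)·d_B)·d_B = V + 9.7278·d_B = (-11.6270,19.4349)
sweep = 180° − θ = 77.4264°

center=(-16.6499,30.4832) T_A=(-4.7731,32.9805) T_B=(-11.6270,19.4349) sweep=77.4264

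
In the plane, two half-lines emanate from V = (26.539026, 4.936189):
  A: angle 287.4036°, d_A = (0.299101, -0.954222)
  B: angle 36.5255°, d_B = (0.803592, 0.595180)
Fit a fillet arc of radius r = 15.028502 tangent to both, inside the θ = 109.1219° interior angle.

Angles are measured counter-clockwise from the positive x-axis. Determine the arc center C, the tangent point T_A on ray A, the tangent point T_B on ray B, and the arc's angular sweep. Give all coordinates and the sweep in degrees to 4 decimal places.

bisector direction at 341.9645° = (0.950865,-0.309605)
center distance |VC| = r/sin(θ/2) = 15.028502/sin(54.5609°) = 18.445927
C = V + |VC|·bis = (44.0786,-0.7748)
T_A = V + ((C−V)·d_A)·d_A = V + 10.6956·d_A = (29.7381,-5.2698)
T_B = V + ((C−V)·d_B)·d_B = V + 10.6956·d_B = (35.1339,11.3020)
sweep = 180° − θ = 70.8781°

center=(44.0786,-0.7748) T_A=(29.7381,-5.2698) T_B=(35.1339,11.3020) sweep=70.8781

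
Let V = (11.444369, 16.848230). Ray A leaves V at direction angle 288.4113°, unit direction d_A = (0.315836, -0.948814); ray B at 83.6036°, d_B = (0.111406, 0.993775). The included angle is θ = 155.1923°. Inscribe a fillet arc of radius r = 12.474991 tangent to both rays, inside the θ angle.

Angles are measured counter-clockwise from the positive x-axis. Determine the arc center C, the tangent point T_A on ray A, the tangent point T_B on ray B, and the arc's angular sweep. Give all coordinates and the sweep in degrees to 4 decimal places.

center=(24.1474,18.1850) T_A=(12.3109,14.2450) T_B=(11.7500,19.5748) sweep=24.8077

bisector direction at 6.0074° = (0.994508,0.104658)
center distance |VC| = r/sin(θ/2) = 12.474991/sin(77.5961°) = 12.773144
C = V + |VC|·bis = (24.1474,18.1850)
T_A = V + ((C−V)·d_A)·d_A = V + 2.7437·d_A = (12.3109,14.2450)
T_B = V + ((C−V)·d_B)·d_B = V + 2.7437·d_B = (11.7500,19.5748)
sweep = 180° − θ = 24.8077°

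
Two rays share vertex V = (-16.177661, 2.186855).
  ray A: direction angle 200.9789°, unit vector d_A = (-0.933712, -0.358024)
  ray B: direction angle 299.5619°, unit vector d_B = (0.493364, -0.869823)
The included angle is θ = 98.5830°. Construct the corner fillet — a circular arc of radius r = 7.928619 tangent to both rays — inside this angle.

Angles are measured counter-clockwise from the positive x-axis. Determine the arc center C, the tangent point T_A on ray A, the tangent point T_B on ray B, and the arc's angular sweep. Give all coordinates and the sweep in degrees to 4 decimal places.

center=(-19.7086,-7.6585) T_A=(-22.5472,-0.2555) T_B=(-12.8121,-3.7468) sweep=81.4170

bisector direction at 250.2704° = (-0.337582,-0.941296)
center distance |VC| = r/sin(θ/2) = 7.928619/sin(49.2915°) = 10.459401
C = V + |VC|·bis = (-19.7086,-7.6585)
T_A = V + ((C−V)·d_A)·d_A = V + 6.8217·d_A = (-22.5472,-0.2555)
T_B = V + ((C−V)·d_B)·d_B = V + 6.8217·d_B = (-12.8121,-3.7468)
sweep = 180° − θ = 81.4170°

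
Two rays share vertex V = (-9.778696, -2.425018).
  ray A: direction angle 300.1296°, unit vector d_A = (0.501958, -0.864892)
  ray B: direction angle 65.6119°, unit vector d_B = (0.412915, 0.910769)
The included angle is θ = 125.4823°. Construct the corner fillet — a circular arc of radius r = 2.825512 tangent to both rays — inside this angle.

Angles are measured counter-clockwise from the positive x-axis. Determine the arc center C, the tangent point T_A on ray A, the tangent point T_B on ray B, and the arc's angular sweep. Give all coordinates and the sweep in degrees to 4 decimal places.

center=(-6.6042,-2.2658) T_A=(-9.0480,-3.6841) T_B=(-9.1776,-1.0991) sweep=54.5177

bisector direction at 2.8707° = (0.998745,0.050083)
center distance |VC| = r/sin(θ/2) = 2.825512/sin(62.7411°) = 3.178495
C = V + |VC|·bis = (-6.6042,-2.2658)
T_A = V + ((C−V)·d_A)·d_A = V + 1.4558·d_A = (-9.0480,-3.6841)
T_B = V + ((C−V)·d_B)·d_B = V + 1.4558·d_B = (-9.1776,-1.0991)
sweep = 180° − θ = 54.5177°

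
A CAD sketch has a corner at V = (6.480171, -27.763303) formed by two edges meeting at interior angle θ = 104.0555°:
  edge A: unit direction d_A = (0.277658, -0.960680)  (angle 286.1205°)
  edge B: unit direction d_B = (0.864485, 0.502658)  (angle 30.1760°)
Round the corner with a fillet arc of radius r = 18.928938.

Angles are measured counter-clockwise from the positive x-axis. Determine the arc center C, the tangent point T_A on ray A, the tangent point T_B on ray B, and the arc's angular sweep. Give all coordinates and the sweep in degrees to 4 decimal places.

bisector direction at 338.1482° = (0.928150,-0.372206)
center distance |VC| = r/sin(θ/2) = 18.928938/sin(52.0277°) = 24.012084
C = V + |VC|·bis = (28.7670,-36.7008)
T_A = V + ((C−V)·d_A)·d_A = V + 14.7741·d_A = (10.5823,-41.9565)
T_B = V + ((C−V)·d_B)·d_B = V + 14.7741·d_B = (19.2522,-20.3370)
sweep = 180° − θ = 75.9445°

center=(28.7670,-36.7008) T_A=(10.5823,-41.9565) T_B=(19.2522,-20.3370) sweep=75.9445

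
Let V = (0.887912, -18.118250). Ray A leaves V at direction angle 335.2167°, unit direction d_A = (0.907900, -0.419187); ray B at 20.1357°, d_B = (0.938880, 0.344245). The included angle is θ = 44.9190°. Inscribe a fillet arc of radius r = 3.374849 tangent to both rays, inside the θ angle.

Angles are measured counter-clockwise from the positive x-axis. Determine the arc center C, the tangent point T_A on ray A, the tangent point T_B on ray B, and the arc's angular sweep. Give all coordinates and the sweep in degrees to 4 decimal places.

bisector direction at 357.6762° = (0.999178,-0.040547)
center distance |VC| = r/sin(θ/2) = 3.374849/sin(22.4595°) = 8.833983
C = V + |VC|·bis = (9.7146,-18.4764)
T_A = V + ((C−V)·d_A)·d_A = V + 8.1639·d_A = (8.2999,-21.5405)
T_B = V + ((C−V)·d_B)·d_B = V + 8.1639·d_B = (8.5529,-15.3079)
sweep = 180° − θ = 135.0810°

center=(9.7146,-18.4764) T_A=(8.2999,-21.5405) T_B=(8.5529,-15.3079) sweep=135.0810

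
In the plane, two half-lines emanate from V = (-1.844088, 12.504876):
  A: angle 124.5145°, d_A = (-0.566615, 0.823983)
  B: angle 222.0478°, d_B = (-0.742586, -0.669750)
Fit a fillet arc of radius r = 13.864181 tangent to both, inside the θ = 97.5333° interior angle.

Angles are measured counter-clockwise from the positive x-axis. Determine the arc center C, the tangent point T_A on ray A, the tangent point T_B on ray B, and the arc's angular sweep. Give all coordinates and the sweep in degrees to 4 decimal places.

bisector direction at 173.2811° = (-0.993132,0.116997)
center distance |VC| = r/sin(θ/2) = 13.864181/sin(48.7666°) = 18.435642
C = V + |VC|·bis = (-20.1531,14.6618)
T_A = V + ((C−V)·d_A)·d_A = V + 12.1514·d_A = (-8.7293,22.5174)
T_B = V + ((C−V)·d_B)·d_B = V + 12.1514·d_B = (-10.8676,4.3664)
sweep = 180° − θ = 82.4667°

center=(-20.1531,14.6618) T_A=(-8.7293,22.5174) T_B=(-10.8676,4.3664) sweep=82.4667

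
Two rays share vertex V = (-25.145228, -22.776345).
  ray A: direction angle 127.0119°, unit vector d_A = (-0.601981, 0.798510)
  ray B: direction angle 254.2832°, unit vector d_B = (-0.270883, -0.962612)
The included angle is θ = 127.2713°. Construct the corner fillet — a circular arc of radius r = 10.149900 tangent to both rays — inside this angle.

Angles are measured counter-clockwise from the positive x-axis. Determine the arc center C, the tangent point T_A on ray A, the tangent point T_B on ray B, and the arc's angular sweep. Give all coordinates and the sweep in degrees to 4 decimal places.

center=(-36.2783,-24.8694) T_A=(-28.1735,-18.7594) T_B=(-26.5079,-27.6188) sweep=52.7287

bisector direction at 190.6475° = (-0.982782,-0.184767)
center distance |VC| = r/sin(θ/2) = 10.149900/sin(63.6356°) = 11.328162
C = V + |VC|·bis = (-36.2783,-24.8694)
T_A = V + ((C−V)·d_A)·d_A = V + 5.0306·d_A = (-28.1735,-18.7594)
T_B = V + ((C−V)·d_B)·d_B = V + 5.0306·d_B = (-26.5079,-27.6188)
sweep = 180° − θ = 52.7287°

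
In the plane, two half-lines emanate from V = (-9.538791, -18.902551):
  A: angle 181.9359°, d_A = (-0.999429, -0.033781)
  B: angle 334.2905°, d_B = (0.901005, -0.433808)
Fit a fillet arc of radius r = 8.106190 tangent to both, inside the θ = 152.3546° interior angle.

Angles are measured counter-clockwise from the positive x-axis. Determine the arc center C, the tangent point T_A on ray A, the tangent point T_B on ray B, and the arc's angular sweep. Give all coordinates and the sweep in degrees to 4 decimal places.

center=(-11.2583,-27.0715) T_A=(-11.5321,-18.9699) T_B=(-7.7418,-19.7678) sweep=27.6454

bisector direction at 258.1132° = (-0.205979,-0.978556)
center distance |VC| = r/sin(θ/2) = 8.106190/sin(76.1773°) = 8.347949
C = V + |VC|·bis = (-11.2583,-27.0715)
T_A = V + ((C−V)·d_A)·d_A = V + 1.9945·d_A = (-11.5321,-18.9699)
T_B = V + ((C−V)·d_B)·d_B = V + 1.9945·d_B = (-7.7418,-19.7678)
sweep = 180° − θ = 27.6454°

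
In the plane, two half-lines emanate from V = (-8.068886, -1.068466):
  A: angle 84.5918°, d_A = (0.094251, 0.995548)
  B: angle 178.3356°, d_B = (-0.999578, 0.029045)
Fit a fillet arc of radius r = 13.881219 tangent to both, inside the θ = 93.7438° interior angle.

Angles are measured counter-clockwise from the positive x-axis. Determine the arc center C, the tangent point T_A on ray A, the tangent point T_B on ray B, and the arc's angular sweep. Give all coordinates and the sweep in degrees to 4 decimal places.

bisector direction at 131.4637° = (-0.662145,0.749375)
center distance |VC| = r/sin(θ/2) = 13.881219/sin(46.8719°) = 19.019874
C = V + |VC|·bis = (-20.6628,13.1846)
T_A = V + ((C−V)·d_A)·d_A = V + 13.0026·d_A = (-6.8434,11.8762)
T_B = V + ((C−V)·d_B)·d_B = V + 13.0026·d_B = (-21.0660,-0.6908)
sweep = 180° − θ = 86.2562°

center=(-20.6628,13.1846) T_A=(-6.8434,11.8762) T_B=(-21.0660,-0.6908) sweep=86.2562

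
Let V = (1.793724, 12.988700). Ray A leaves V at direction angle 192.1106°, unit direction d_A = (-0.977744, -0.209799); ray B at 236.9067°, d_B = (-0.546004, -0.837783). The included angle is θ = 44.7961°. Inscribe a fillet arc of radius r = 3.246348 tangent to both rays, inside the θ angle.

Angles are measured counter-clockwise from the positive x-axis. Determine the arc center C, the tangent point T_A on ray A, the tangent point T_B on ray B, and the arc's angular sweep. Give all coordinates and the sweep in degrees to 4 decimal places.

center=(-5.2269,8.1620) T_A=(-5.9080,11.3361) T_B=(-2.5071,6.3895) sweep=135.2039

bisector direction at 214.5087° = (-0.824041,-0.566531)
center distance |VC| = r/sin(θ/2) = 3.246348/sin(22.3981°) = 8.519728
C = V + |VC|·bis = (-5.2269,8.1620)
T_A = V + ((C−V)·d_A)·d_A = V + 7.8770·d_A = (-5.9080,11.3361)
T_B = V + ((C−V)·d_B)·d_B = V + 7.8770·d_B = (-2.5071,6.3895)
sweep = 180° − θ = 135.2039°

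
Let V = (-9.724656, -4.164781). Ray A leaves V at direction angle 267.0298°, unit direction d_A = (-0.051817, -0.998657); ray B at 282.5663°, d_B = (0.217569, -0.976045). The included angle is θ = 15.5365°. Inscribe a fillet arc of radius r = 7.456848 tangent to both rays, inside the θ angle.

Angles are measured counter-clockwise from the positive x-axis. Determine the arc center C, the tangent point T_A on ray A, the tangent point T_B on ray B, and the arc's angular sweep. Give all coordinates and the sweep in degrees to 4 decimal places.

bisector direction at 274.7980° = (0.083644,-0.996496)
center distance |VC| = r/sin(θ/2) = 7.456848/sin(7.7683°) = 55.167856
C = V + |VC|·bis = (-5.1102,-59.1393)
T_A = V + ((C−V)·d_A)·d_A = V + 54.6616·d_A = (-12.5570,-58.7529)
T_B = V + ((C−V)·d_B)·d_B = V + 54.6616·d_B = (2.1680,-57.5169)
sweep = 180° − θ = 164.4635°

center=(-5.1102,-59.1393) T_A=(-12.5570,-58.7529) T_B=(2.1680,-57.5169) sweep=164.4635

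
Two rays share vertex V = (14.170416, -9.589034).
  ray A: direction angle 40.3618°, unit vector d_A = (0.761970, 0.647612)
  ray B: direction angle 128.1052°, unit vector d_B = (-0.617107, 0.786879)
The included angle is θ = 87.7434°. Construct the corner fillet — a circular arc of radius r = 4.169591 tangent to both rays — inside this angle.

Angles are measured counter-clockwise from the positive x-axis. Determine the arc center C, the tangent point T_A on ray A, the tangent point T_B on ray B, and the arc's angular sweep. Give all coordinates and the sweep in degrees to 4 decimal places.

bisector direction at 84.2335° = (0.100475,0.994940)
center distance |VC| = r/sin(θ/2) = 4.169591/sin(43.8717°) = 6.016328
C = V + |VC|·bis = (14.7749,-3.6032)
T_A = V + ((C−V)·d_A)·d_A = V + 4.3371·d_A = (17.4752,-6.7803)
T_B = V + ((C−V)·d_B)·d_B = V + 4.3371·d_B = (11.4939,-6.1762)
sweep = 180° − θ = 92.2566°

center=(14.7749,-3.6032) T_A=(17.4752,-6.7803) T_B=(11.4939,-6.1762) sweep=92.2566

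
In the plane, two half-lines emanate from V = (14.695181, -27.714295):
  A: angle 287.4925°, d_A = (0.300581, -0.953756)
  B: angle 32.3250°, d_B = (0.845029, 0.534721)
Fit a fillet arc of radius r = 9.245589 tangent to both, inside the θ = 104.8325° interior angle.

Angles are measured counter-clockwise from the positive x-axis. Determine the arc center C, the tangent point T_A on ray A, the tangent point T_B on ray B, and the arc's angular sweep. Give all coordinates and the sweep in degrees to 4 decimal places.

center=(25.6521,-31.7221) T_A=(16.8341,-34.5011) T_B=(20.7083,-23.9093) sweep=75.1675

bisector direction at 339.9087° = (0.939147,-0.343516)
center distance |VC| = r/sin(θ/2) = 9.245589/sin(52.4162°) = 11.666908
C = V + |VC|·bis = (25.6521,-31.7221)
T_A = V + ((C−V)·d_A)·d_A = V + 7.1159·d_A = (16.8341,-34.5011)
T_B = V + ((C−V)·d_B)·d_B = V + 7.1159·d_B = (20.7083,-23.9093)
sweep = 180° − θ = 75.1675°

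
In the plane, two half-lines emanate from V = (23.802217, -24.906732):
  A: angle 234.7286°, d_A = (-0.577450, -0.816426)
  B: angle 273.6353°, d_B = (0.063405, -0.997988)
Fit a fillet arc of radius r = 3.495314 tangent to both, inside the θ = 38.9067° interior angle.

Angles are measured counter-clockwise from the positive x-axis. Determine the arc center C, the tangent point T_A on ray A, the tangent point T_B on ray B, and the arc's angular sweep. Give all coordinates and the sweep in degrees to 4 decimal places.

center=(20.9414,-35.0045) T_A=(18.0877,-32.9861) T_B=(24.4297,-34.7829) sweep=141.0933

bisector direction at 254.1820° = (-0.272583,-0.962132)
center distance |VC| = r/sin(θ/2) = 3.495314/sin(19.4534°) = 10.495201
C = V + |VC|·bis = (20.9414,-35.0045)
T_A = V + ((C−V)·d_A)·d_A = V + 9.8961·d_A = (18.0877,-32.9861)
T_B = V + ((C−V)·d_B)·d_B = V + 9.8961·d_B = (24.4297,-34.7829)
sweep = 180° − θ = 141.0933°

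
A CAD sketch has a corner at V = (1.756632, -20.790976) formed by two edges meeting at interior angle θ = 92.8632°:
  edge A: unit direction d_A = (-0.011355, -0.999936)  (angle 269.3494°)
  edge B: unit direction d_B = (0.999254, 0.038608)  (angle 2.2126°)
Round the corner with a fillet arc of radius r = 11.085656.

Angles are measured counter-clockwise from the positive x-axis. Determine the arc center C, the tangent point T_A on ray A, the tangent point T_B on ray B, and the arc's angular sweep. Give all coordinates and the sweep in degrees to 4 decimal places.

bisector direction at 315.7810° = (0.716679,-0.697403)
center distance |VC| = r/sin(θ/2) = 11.085656/sin(46.4316°) = 15.300012
C = V + |VC|·bis = (12.7218,-31.4612)
T_A = V + ((C−V)·d_A)·d_A = V + 10.5451·d_A = (1.6369,-31.3354)
T_B = V + ((C−V)·d_B)·d_B = V + 10.5451·d_B = (12.2938,-20.3839)
sweep = 180° − θ = 87.1368°

center=(12.7218,-31.4612) T_A=(1.6369,-31.3354) T_B=(12.2938,-20.3839) sweep=87.1368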